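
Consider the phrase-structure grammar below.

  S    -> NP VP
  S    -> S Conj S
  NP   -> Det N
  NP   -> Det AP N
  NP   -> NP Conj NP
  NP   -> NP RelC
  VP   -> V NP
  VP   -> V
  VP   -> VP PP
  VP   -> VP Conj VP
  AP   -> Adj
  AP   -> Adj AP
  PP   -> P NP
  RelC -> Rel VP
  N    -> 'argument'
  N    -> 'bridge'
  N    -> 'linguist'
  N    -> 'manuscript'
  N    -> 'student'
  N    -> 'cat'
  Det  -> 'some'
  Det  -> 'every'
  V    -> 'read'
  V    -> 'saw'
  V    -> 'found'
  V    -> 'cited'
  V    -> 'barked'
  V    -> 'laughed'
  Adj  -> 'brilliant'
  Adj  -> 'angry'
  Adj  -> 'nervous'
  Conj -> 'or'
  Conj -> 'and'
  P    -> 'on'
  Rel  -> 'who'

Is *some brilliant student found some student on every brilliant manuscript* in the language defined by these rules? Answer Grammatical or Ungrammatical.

Grammatical

S
  NP
    Det: some
    AP
      Adj: brilliant
    N: student
  VP
    VP
      V: found
      NP
        Det: some
        N: student
    PP
      P: on
      NP
        Det: every
        AP
          Adj: brilliant
        N: manuscript
Each bracket corresponds to one application of a listed rule, so the string is derivable from S.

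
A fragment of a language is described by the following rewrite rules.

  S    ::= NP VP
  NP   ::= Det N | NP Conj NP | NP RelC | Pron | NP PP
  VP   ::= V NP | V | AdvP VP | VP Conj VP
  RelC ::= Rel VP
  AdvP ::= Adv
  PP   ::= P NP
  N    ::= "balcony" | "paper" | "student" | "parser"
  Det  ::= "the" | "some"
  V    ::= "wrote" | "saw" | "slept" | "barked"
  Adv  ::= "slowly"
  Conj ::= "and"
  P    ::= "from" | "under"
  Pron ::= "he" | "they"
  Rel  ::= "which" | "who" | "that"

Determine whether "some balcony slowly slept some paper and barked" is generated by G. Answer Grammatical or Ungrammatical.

[S [NP [Det some] [N balcony]] [VP [AdvP [Adv slowly]] [VP [VP [V slept] [NP [Det some] [N paper]]] [Conj and] [VP [V barked]]]]]
Every word is introduced by a lexical rule and the phrasal rules combine the resulting categories into a single S.

Grammatical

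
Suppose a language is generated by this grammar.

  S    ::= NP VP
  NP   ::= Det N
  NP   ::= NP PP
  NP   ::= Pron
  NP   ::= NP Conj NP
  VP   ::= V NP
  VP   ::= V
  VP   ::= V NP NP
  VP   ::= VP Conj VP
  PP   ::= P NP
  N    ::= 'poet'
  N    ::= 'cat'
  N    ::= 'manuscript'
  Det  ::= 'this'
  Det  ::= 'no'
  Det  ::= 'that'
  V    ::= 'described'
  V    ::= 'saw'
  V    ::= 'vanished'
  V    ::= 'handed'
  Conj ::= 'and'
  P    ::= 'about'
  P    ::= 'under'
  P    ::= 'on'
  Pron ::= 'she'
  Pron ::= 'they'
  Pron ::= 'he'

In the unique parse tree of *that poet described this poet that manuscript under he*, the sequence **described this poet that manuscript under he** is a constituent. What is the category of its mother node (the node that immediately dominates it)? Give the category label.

[S [NP [Det that] [N poet]] [VP [V described] [NP [Det this] [N poet]] [NP [NP [Det that] [N manuscript]] [PP [P under] [NP [Pron he]]]]]]
The span 'described this poet that manuscript under he' is the VP node built by VP → V NP NP.
Its mother is the S built by S → NP VP.

S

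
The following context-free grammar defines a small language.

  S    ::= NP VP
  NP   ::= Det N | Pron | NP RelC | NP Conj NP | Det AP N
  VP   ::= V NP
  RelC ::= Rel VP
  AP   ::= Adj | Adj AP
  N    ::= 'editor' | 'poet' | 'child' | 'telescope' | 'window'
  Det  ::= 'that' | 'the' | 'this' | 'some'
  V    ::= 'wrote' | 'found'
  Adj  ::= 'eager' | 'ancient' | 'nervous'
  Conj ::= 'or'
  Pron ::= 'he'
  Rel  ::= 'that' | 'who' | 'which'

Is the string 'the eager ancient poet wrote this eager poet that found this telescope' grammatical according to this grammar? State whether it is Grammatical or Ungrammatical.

[S [NP [Det the] [AP [Adj eager] [AP [Adj ancient]]] [N poet]] [VP [V wrote] [NP [NP [Det this] [AP [Adj eager]] [N poet]] [RelC [Rel that] [VP [V found] [NP [Det this] [N telescope]]]]]]]
The bracketing above is licensed at every node by one of the given productions, with S at the root.

Grammatical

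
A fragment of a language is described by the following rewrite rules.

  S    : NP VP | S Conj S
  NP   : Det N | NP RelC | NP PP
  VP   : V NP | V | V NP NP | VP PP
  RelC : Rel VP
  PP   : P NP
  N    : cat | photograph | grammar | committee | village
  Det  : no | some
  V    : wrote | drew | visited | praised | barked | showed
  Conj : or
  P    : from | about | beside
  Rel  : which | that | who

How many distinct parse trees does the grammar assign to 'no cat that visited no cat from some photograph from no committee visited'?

9

Two of the 9 distinct bracketings:
[S [NP [NP [Det no] [N cat]] [RelC [Rel that] [VP [V visited] [NP [NP [Det no] [N cat]] [PP [P from] [NP [NP [Det some] [N photograph]] [PP [P from] [NP [Det no] [N committee]]]]]]]]] [VP [V visited]]]
[S [NP [NP [Det no] [N cat]] [RelC [Rel that] [VP [V visited] [NP [NP [NP [Det no] [N cat]] [PP [P from] [NP [Det some] [N photograph]]]] [PP [P from] [NP [Det no] [N committee]]]]]]] [VP [V visited]]]
The trees differ in how a recursive rule is bracketed over the same span.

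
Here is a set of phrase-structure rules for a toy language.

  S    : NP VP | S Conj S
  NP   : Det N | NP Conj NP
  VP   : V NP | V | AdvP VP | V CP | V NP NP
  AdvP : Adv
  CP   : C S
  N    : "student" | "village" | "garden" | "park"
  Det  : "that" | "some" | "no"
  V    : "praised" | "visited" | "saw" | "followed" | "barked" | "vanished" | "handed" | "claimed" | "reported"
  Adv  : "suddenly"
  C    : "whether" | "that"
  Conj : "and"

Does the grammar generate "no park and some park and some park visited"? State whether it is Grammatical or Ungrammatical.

S
  NP
    NP
      Det: no
      N: park
    Conj: and
    NP
      NP
        Det: some
        N: park
      Conj: and
      NP
        Det: some
        N: park
  VP
    V: visited
Every word is introduced by a lexical rule and the phrasal rules combine the resulting categories into a single S.

Grammatical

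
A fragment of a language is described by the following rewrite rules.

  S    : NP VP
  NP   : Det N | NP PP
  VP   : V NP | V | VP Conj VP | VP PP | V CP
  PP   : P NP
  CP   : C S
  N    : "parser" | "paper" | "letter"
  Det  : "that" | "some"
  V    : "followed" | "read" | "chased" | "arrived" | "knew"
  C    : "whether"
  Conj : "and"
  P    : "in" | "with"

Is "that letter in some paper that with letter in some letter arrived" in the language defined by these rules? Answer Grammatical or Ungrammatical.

Ungrammatical

An N word can never sit immediately before a Det word in any string this grammar generates, so the substring 'paper that' rules out a derivation.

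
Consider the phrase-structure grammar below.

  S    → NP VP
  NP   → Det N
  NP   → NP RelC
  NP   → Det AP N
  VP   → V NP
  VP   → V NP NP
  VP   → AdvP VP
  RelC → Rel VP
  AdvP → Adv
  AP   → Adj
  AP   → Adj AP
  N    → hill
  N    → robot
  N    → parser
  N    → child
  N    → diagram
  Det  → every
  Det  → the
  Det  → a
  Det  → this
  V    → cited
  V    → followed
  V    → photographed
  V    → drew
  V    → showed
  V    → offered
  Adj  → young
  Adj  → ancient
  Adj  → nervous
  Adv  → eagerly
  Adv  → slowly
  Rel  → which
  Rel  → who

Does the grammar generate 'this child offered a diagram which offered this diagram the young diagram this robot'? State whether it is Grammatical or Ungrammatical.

[S [NP [Det this] [N child]] [VP [V offered] [NP [NP [Det a] [N diagram]] [RelC [Rel which] [VP [V offered] [NP [Det this] [N diagram]] [NP [Det the] [AP [Adj young]] [N diagram]]]]] [NP [Det this] [N robot]]]]
The bracketing above is licensed at every node by one of the given productions, with S at the root.

Grammatical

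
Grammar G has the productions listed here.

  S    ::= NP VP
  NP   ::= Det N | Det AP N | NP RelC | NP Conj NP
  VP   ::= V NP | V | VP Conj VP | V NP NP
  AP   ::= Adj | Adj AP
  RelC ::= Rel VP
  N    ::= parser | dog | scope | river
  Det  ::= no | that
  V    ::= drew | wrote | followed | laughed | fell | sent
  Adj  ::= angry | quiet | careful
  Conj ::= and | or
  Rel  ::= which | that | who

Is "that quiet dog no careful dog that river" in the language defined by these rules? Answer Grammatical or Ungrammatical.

For S → NP VP, the only prefix that parses as NP is 'that quiet dog', but the remainder 'no careful dog that river' is not a VP under these rules.

Ungrammatical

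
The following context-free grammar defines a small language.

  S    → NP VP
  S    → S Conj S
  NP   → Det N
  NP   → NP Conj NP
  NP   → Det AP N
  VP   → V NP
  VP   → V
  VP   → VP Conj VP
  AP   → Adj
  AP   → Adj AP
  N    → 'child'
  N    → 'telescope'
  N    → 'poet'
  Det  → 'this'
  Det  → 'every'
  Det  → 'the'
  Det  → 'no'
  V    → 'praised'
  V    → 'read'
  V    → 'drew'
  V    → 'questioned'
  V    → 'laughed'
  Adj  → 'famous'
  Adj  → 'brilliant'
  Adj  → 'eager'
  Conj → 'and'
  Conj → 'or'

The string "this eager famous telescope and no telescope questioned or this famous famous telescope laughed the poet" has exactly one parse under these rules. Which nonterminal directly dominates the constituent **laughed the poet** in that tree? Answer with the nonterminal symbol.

[S [S [NP [NP [Det this] [AP [Adj eager] [AP [Adj famous]]] [N telescope]] [Conj and] [NP [Det no] [N telescope]]] [VP [V questioned]]] [Conj or] [S [NP [Det this] [AP [Adj famous] [AP [Adj famous]]] [N telescope]] [VP [V laughed] [NP [Det the] [N poet]]]]]
The span 'laughed the poet' is the VP node built by VP → V NP.
Its mother is the S built by S → NP VP.

S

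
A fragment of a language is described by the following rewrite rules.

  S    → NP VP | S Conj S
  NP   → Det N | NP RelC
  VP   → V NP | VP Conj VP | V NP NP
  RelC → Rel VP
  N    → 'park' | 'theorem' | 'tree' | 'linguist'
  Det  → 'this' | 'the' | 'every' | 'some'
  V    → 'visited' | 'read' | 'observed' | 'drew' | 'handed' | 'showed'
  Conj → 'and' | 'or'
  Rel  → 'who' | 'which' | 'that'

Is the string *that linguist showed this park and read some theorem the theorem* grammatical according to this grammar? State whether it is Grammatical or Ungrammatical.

Ungrammatical

A Rel word can never sit immediately before an N word in any string this grammar generates, so the substring 'that linguist' rules out a derivation.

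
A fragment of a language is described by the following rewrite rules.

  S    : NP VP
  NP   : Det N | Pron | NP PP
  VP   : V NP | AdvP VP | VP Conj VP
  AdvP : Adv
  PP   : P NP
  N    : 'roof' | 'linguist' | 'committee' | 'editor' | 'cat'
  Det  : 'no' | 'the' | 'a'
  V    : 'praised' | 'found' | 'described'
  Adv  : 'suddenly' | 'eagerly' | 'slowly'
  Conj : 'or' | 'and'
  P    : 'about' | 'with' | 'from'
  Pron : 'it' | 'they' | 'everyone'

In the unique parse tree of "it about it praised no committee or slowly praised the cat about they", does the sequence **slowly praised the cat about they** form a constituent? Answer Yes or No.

Yes

[S [NP [NP [Pron it]] [PP [P about] [NP [Pron it]]]] [VP [VP [V praised] [NP [Det no] [N committee]]] [Conj or] [VP [AdvP [Adv slowly]] [VP [V praised] [NP [NP [Det the] [N cat]] [PP [P about] [NP [Pron they]]]]]]]]
The words 'slowly praised the cat about they' are exhaustively dominated by a single VP node (built by VP → AdvP VP), so they form a constituent.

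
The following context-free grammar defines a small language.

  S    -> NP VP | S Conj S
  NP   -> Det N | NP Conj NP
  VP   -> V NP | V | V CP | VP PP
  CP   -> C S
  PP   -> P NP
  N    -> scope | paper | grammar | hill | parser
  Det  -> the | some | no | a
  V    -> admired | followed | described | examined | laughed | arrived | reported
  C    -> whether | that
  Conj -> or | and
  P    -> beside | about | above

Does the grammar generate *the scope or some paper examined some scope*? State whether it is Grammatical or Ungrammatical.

Grammatical

[S [NP [NP [Det the] [N scope]] [Conj or] [NP [Det some] [N paper]]] [VP [V examined] [NP [Det some] [N scope]]]]
Each bracket corresponds to one application of a listed rule, so the string is derivable from S.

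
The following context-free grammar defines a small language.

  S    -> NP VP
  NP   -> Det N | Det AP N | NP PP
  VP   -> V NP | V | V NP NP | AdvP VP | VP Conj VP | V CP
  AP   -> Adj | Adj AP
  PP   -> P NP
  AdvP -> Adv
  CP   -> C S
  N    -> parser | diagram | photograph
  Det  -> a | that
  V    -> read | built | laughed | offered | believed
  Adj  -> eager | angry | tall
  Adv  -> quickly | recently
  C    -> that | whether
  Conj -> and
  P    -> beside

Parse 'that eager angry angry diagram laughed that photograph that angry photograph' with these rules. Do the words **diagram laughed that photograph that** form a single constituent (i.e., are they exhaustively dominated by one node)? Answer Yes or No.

[S [NP [Det that] [AP [Adj eager] [AP [Adj angry] [AP [Adj angry]]]] [N diagram]] [VP [V laughed] [NP [Det that] [N photograph]] [NP [Det that] [AP [Adj angry]] [N photograph]]]]
The smallest constituent containing 'diagram laughed that photograph that' is the S spanning 'that eager angry angry diagram laughed that photograph that angry photograph'; no single node in the tree dominates exactly the given words.

No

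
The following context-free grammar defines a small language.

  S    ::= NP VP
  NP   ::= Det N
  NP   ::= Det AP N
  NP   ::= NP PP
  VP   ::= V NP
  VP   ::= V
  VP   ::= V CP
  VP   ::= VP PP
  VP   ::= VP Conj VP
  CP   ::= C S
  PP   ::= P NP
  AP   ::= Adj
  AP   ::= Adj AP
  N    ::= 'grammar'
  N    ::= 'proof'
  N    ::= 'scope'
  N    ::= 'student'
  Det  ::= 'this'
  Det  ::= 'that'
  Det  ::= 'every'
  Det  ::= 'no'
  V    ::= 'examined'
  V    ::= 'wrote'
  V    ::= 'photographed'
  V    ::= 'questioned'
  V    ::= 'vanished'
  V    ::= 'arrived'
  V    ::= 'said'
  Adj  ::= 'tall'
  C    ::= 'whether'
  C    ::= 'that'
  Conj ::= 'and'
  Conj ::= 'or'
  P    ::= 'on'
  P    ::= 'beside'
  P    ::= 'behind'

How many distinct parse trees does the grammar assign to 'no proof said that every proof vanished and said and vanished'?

5

Two of the 5 distinct bracketings:
[S [NP [Det no] [N proof]] [VP [V said] [CP [C that] [S [NP [Det every] [N proof]] [VP [VP [V vanished]] [Conj and] [VP [VP [V said]] [Conj and] [VP [V vanished]]]]]]]]
[S [NP [Det no] [N proof]] [VP [V said] [CP [C that] [S [NP [Det every] [N proof]] [VP [VP [VP [V vanished]] [Conj and] [VP [V said]]] [Conj and] [VP [V vanished]]]]]]]
The trees differ in how a recursive rule is bracketed over the same span.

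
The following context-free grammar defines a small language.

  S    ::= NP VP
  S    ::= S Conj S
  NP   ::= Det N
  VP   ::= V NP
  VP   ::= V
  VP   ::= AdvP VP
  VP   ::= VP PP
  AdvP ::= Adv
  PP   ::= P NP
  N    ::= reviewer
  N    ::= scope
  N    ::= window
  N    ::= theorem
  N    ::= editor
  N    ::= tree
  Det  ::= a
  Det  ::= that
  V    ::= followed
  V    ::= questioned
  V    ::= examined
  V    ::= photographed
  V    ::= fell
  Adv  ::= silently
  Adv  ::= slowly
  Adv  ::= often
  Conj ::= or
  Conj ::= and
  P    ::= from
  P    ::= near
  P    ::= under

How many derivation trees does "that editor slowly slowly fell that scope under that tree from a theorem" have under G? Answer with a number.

6

Two of the 6 distinct bracketings:
[S [NP [Det that] [N editor]] [VP [AdvP [Adv slowly]] [VP [AdvP [Adv slowly]] [VP [VP [VP [V fell] [NP [Det that] [N scope]]] [PP [P under] [NP [Det that] [N tree]]]] [PP [P from] [NP [Det a] [N theorem]]]]]]]
[S [NP [Det that] [N editor]] [VP [AdvP [Adv slowly]] [VP [VP [AdvP [Adv slowly]] [VP [VP [V fell] [NP [Det that] [N scope]]] [PP [P under] [NP [Det that] [N tree]]]]] [PP [P from] [NP [Det a] [N theorem]]]]]]
The trees differ in how a recursive rule is bracketed over the same span.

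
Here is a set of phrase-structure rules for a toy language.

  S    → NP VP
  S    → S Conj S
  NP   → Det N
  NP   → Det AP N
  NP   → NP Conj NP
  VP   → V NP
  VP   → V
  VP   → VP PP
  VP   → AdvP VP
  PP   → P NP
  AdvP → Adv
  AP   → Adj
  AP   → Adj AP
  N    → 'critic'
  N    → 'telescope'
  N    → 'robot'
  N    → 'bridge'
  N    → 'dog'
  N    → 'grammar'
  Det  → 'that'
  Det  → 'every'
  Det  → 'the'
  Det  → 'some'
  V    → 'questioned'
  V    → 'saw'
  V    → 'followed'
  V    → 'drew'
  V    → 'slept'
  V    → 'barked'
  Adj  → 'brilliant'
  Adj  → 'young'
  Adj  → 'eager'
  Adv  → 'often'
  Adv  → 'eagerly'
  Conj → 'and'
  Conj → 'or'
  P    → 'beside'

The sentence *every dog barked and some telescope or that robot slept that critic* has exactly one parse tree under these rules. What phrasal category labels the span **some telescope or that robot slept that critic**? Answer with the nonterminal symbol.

S

S
  S
    NP
      Det: every
      N: dog
    VP
      V: barked
  Conj: and
  S
    NP
      NP
        Det: some
        N: telescope
      Conj: or
      NP
        Det: that
        N: robot
    VP
      V: slept
      NP
        Det: that
        N: critic
The span 'some telescope or that robot slept that critic' is the S node built by S → NP VP.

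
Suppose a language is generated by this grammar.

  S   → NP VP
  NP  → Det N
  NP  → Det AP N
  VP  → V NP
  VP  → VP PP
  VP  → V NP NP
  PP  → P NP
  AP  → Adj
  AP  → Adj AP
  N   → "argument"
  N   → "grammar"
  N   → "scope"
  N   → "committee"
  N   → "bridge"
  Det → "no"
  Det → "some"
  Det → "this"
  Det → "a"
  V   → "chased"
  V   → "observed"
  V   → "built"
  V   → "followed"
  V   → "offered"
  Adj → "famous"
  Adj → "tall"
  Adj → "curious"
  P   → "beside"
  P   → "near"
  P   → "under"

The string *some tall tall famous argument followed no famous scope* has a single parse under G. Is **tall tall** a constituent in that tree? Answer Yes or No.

No

[S [NP [Det some] [AP [Adj tall] [AP [Adj tall] [AP [Adj famous]]]] [N argument]] [VP [V followed] [NP [Det no] [AP [Adj famous]] [N scope]]]]
The smallest constituent containing 'tall tall' is the AP spanning 'tall tall famous'; no single node in the tree dominates exactly the given words.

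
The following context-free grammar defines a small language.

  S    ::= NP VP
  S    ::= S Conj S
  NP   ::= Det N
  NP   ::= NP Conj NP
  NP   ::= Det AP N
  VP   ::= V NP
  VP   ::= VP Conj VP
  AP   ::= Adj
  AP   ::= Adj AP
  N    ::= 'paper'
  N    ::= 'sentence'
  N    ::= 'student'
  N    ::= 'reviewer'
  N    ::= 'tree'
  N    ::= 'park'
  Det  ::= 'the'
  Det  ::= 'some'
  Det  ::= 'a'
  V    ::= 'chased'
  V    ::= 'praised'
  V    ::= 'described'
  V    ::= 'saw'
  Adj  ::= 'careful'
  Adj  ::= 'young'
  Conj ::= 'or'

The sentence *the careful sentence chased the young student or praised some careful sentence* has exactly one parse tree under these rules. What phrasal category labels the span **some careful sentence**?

S
  NP
    Det: the
    AP
      Adj: careful
    N: sentence
  VP
    VP
      V: chased
      NP
        Det: the
        AP
          Adj: young
        N: student
    Conj: or
    VP
      V: praised
      NP
        Det: some
        AP
          Adj: careful
        N: sentence
The span 'some careful sentence' is the NP node built by NP → Det AP N.

NP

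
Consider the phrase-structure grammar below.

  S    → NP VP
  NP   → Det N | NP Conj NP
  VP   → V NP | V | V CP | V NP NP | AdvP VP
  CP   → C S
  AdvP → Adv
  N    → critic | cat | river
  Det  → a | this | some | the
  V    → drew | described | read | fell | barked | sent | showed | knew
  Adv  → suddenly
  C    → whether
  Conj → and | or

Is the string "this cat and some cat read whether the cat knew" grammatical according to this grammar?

Grammatical

[S [NP [NP [Det this] [N cat]] [Conj and] [NP [Det some] [N cat]]] [VP [V read] [CP [C whether] [S [NP [Det the] [N cat]] [VP [V knew]]]]]]
Every word is introduced by a lexical rule and the phrasal rules combine the resulting categories into a single S.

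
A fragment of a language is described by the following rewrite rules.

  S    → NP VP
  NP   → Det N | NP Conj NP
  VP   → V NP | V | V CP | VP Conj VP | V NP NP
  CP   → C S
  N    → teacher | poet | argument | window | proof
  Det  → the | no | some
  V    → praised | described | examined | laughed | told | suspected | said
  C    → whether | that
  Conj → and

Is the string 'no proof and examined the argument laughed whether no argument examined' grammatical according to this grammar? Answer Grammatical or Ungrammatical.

For S → NP VP, the only prefix that parses as NP is 'no proof', but the remainder 'and examined the argument laughed whether no argument examined' is not a VP under these rules.

Ungrammatical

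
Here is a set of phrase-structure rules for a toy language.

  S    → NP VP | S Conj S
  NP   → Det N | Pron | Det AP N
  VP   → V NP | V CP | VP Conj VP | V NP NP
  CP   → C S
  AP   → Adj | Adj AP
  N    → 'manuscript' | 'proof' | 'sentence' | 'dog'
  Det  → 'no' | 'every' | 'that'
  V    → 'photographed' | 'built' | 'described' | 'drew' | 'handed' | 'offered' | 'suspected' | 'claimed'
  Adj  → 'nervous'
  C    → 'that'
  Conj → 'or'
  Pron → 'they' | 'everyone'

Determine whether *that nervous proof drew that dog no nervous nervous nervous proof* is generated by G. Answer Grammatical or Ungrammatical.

S
  NP
    Det: that
    AP
      Adj: nervous
    N: proof
  VP
    V: drew
    NP
      Det: that
      N: dog
    NP
      Det: no
      AP
        Adj: nervous
        AP
          Adj: nervous
          AP
            Adj: nervous
      N: proof
The bracketing above is licensed at every node by one of the given productions, with S at the root.

Grammatical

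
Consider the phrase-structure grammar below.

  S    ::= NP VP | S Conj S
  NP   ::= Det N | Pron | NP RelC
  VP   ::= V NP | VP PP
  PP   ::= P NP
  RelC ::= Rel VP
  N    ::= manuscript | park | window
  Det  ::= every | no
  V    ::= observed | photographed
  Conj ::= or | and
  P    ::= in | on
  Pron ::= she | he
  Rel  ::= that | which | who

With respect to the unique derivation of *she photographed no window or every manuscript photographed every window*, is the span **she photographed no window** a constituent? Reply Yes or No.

Yes

[S [S [NP [Pron she]] [VP [V photographed] [NP [Det no] [N window]]]] [Conj or] [S [NP [Det every] [N manuscript]] [VP [V photographed] [NP [Det every] [N window]]]]]
The words 'she photographed no window' are exhaustively dominated by a single S node (built by S → NP VP), so they form a constituent.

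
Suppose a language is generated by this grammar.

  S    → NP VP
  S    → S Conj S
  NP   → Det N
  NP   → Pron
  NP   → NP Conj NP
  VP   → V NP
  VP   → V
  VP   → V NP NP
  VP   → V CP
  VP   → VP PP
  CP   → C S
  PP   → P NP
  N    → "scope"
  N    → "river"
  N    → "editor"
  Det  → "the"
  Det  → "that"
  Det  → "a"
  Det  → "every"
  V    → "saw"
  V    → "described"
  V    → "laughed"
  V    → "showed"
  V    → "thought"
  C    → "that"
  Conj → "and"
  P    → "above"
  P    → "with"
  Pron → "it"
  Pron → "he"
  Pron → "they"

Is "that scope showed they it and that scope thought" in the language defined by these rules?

[S [S [NP [Det that] [N scope]] [VP [V showed] [NP [Pron they]] [NP [Pron it]]]] [Conj and] [S [NP [Det that] [N scope]] [VP [V thought]]]]
Each bracket corresponds to one application of a listed rule, so the string is derivable from S.

Grammatical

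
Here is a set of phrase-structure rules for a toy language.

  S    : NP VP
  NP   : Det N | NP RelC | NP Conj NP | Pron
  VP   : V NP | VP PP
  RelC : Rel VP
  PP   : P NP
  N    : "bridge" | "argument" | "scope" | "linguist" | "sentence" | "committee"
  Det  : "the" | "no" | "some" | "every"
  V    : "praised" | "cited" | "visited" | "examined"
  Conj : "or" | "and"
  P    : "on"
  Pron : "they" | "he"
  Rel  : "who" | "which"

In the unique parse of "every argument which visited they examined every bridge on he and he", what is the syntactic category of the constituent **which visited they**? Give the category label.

S
  NP
    NP
      Det: every
      N: argument
    RelC
      Rel: which
      VP
        V: visited
        NP
          Pron: they
  VP
    VP
      V: examined
      NP
        Det: every
        N: bridge
    PP
      P: on
      NP
        NP
          Pron: he
        Conj: and
        NP
          Pron: he
The span 'which visited they' is the RelC node built by RelC → Rel VP.

RelC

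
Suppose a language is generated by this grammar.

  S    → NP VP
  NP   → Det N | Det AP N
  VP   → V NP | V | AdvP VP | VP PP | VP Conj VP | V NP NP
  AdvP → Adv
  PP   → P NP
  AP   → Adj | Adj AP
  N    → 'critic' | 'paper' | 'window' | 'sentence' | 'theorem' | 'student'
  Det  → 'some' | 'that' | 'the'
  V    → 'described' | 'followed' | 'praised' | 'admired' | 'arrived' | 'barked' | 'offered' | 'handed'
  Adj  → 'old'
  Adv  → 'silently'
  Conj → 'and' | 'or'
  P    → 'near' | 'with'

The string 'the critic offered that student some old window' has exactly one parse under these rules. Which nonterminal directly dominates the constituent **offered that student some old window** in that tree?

S

S
  NP
    Det: the
    N: critic
  VP
    V: offered
    NP
      Det: that
      N: student
    NP
      Det: some
      AP
        Adj: old
      N: window
The span 'offered that student some old window' is the VP node built by VP → V NP NP.
Its mother is the S built by S → NP VP.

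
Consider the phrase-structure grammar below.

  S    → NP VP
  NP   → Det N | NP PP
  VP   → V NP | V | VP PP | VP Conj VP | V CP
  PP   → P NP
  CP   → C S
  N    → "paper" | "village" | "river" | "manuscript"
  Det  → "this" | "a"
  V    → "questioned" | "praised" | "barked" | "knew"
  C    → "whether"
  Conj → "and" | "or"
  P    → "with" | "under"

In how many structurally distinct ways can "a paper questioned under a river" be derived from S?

[S [NP [Det a] [N paper]] [VP [VP [V questioned]] [PP [P under] [NP [Det a] [N river]]]]]
No rule offers an alternative attachment or grouping for any span, so this is the only derivation.

1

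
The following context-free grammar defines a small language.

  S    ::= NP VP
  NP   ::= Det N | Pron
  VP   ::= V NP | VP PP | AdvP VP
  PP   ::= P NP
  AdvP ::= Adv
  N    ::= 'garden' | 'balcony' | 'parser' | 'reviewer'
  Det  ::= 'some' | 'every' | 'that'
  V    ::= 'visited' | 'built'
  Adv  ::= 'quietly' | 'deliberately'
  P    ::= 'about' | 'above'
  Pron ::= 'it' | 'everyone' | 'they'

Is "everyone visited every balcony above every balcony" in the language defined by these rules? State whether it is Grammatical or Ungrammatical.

S
  NP
    Pron: everyone
  VP
    VP
      V: visited
      NP
        Det: every
        N: balcony
    PP
      P: above
      NP
        Det: every
        N: balcony
Each bracket corresponds to one application of a listed rule, so the string is derivable from S.

Grammatical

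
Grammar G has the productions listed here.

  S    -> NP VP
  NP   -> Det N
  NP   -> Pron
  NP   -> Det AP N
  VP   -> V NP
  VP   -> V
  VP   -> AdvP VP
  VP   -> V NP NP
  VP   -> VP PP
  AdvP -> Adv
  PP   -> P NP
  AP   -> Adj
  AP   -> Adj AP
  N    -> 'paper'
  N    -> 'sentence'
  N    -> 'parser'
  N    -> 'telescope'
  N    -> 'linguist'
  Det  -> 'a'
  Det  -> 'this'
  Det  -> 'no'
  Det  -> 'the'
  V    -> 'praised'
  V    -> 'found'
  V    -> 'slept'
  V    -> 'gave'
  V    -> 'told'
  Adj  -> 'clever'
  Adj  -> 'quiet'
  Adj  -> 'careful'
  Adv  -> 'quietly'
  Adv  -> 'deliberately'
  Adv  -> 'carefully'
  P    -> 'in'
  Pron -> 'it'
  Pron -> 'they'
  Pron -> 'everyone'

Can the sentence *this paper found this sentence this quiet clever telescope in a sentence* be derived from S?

S
  NP
    Det: this
    N: paper
  VP
    VP
      V: found
      NP
        Det: this
        N: sentence
      NP
        Det: this
        AP
          Adj: quiet
          AP
            Adj: clever
        N: telescope
    PP
      P: in
      NP
        Det: a
        N: sentence
The bracketing above is licensed at every node by one of the given productions, with S at the root.

Grammatical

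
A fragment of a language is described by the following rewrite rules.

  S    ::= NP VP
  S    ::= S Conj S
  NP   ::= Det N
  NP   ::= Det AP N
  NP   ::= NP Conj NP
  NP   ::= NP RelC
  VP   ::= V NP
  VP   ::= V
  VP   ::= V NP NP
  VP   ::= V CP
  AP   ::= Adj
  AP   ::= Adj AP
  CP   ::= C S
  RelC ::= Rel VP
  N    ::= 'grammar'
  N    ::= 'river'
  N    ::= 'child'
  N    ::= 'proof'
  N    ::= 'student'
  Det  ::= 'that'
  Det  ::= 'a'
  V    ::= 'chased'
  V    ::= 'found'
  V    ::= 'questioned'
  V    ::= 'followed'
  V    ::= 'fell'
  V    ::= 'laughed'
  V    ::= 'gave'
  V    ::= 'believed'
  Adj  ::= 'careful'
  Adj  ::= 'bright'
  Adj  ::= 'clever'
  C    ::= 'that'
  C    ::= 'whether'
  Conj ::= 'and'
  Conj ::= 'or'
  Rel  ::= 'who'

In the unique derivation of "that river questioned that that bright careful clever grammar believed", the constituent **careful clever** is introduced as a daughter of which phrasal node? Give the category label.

AP

[S [NP [Det that] [N river]] [VP [V questioned] [CP [C that] [S [NP [Det that] [AP [Adj bright] [AP [Adj careful] [AP [Adj clever]]]] [N grammar]] [VP [V believed]]]]]]
The span 'careful clever' is the AP node built by AP → Adj AP.
Its mother is the AP built by AP → Adj AP.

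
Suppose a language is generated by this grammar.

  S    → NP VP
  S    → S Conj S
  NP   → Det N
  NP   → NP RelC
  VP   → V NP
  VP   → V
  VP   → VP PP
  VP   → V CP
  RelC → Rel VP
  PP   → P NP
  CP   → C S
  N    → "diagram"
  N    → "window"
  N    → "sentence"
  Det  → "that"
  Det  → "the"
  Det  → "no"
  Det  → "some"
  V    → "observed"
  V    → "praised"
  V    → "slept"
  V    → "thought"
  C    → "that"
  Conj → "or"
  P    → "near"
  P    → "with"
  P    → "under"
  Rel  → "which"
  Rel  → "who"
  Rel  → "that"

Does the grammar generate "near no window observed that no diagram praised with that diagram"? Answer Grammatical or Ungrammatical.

Ungrammatical

For S → NP VP, no prefix of the string parses as an NP. The alternative S rule S → S Conj S likewise has no satisfying split.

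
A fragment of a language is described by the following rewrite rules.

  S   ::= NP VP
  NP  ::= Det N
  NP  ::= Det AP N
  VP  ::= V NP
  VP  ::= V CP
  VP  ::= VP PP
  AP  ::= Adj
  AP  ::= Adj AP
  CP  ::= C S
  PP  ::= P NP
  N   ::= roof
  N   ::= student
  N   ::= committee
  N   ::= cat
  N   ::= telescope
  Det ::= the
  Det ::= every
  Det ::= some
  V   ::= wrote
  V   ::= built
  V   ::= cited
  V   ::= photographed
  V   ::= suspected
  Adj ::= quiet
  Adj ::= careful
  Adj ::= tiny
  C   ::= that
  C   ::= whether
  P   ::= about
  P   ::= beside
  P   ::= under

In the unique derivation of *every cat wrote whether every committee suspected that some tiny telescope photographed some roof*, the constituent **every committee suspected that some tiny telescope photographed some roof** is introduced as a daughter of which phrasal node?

CP

S
  NP
    Det: every
    N: cat
  VP
    V: wrote
    CP
      C: whether
      S
        NP
          Det: every
          N: committee
        VP
          V: suspected
          CP
            C: that
            S
              NP
                Det: some
                AP
                  Adj: tiny
                N: telescope
              VP
                V: photographed
                NP
                  Det: some
                  N: roof
The span 'every committee suspected that some tiny telescope photographed some roof' is the S node built by S → NP VP.
Its mother is the CP built by CP → C S.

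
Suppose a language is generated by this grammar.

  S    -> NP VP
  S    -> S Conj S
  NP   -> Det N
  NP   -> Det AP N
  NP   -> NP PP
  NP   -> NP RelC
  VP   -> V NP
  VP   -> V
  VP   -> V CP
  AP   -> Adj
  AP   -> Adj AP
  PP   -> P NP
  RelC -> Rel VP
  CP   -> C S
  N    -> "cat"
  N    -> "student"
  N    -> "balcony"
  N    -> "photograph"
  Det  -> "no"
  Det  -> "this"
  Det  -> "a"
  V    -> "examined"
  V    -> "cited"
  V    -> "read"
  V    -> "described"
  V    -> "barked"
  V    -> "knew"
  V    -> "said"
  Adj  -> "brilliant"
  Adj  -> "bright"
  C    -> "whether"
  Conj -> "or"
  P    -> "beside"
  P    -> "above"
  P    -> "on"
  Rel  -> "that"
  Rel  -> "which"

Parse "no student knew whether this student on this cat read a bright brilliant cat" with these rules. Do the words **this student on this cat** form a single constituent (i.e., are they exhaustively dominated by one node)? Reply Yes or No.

[S [NP [Det no] [N student]] [VP [V knew] [CP [C whether] [S [NP [NP [Det this] [N student]] [PP [P on] [NP [Det this] [N cat]]]] [VP [V read] [NP [Det a] [AP [Adj bright] [AP [Adj brilliant]]] [N cat]]]]]]]
The words 'this student on this cat' are exhaustively dominated by a single NP node (built by NP → NP PP), so they form a constituent.

Yes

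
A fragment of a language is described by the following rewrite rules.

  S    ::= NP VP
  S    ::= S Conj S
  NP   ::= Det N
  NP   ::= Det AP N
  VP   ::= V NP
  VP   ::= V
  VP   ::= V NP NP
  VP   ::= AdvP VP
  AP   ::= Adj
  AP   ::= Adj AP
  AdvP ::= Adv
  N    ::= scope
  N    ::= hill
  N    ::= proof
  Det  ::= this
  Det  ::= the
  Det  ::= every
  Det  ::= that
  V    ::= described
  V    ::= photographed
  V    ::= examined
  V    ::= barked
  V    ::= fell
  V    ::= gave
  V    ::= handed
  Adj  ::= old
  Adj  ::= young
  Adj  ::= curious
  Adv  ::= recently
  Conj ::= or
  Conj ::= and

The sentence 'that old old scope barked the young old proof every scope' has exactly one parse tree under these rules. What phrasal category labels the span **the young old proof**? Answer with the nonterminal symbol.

NP

[S [NP [Det that] [AP [Adj old] [AP [Adj old]]] [N scope]] [VP [V barked] [NP [Det the] [AP [Adj young] [AP [Adj old]]] [N proof]] [NP [Det every] [N scope]]]]
The span 'the young old proof' is the NP node built by NP → Det AP N.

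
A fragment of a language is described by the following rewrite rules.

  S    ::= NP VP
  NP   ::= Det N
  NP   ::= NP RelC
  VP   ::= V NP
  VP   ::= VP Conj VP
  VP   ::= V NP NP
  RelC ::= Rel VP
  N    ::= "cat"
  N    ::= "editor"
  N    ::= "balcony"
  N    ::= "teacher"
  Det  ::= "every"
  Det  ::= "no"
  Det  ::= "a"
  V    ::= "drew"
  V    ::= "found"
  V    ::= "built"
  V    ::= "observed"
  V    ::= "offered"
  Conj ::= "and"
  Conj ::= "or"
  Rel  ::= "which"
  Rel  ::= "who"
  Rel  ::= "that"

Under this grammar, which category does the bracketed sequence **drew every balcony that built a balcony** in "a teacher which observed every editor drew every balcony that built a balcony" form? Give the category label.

S
  NP
    NP
      Det: a
      N: teacher
    RelC
      Rel: which
      VP
        V: observed
        NP
          Det: every
          N: editor
  VP
    V: drew
    NP
      NP
        Det: every
        N: balcony
      RelC
        Rel: that
        VP
          V: built
          NP
            Det: a
            N: balcony
The span 'drew every balcony that built a balcony' is the VP node built by VP → V NP.

VP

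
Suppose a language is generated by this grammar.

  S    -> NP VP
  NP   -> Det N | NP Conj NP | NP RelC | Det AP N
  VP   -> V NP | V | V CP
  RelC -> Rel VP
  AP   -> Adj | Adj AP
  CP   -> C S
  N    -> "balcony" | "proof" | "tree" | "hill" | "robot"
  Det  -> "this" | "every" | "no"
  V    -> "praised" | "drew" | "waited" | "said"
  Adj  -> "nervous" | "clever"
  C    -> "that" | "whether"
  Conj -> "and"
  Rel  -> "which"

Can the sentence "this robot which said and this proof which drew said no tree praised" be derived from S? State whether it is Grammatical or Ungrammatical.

Ungrammatical

For S → NP VP, every NP-prefix leaves a non-VP remainder: after 'this robot' the remainder is not a VP; after 'this robot which said' the remainder is not a VP; after 'this robot which said and this proof' the remainder is not a VP (and 1 more).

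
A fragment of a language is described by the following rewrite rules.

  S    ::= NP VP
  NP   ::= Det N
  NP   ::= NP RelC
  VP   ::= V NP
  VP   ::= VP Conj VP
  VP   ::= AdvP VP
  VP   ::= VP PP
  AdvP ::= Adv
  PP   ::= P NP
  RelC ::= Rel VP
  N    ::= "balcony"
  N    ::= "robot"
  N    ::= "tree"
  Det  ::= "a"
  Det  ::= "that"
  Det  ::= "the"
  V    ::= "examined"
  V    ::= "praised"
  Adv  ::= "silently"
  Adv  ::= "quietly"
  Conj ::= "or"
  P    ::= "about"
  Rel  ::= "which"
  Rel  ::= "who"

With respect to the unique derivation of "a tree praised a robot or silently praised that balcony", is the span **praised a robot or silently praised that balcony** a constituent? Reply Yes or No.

Yes

[S [NP [Det a] [N tree]] [VP [VP [V praised] [NP [Det a] [N robot]]] [Conj or] [VP [AdvP [Adv silently]] [VP [V praised] [NP [Det that] [N balcony]]]]]]
The words 'praised a robot or silently praised that balcony' are exhaustively dominated by a single VP node (built by VP → VP Conj VP), so they form a constituent.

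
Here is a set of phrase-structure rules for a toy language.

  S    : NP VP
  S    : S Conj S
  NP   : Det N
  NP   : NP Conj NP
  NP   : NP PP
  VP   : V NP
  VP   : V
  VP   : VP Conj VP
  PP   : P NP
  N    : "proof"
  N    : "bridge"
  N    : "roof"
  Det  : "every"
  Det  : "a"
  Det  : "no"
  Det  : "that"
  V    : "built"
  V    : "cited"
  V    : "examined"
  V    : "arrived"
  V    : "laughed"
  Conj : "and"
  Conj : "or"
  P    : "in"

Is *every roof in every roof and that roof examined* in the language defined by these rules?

Grammatical

[S [NP [NP [NP [Det every] [N roof]] [PP [P in] [NP [Det every] [N roof]]]] [Conj and] [NP [Det that] [N roof]]] [VP [V examined]]]
Each bracket corresponds to one application of a listed rule, so the string is derivable from S.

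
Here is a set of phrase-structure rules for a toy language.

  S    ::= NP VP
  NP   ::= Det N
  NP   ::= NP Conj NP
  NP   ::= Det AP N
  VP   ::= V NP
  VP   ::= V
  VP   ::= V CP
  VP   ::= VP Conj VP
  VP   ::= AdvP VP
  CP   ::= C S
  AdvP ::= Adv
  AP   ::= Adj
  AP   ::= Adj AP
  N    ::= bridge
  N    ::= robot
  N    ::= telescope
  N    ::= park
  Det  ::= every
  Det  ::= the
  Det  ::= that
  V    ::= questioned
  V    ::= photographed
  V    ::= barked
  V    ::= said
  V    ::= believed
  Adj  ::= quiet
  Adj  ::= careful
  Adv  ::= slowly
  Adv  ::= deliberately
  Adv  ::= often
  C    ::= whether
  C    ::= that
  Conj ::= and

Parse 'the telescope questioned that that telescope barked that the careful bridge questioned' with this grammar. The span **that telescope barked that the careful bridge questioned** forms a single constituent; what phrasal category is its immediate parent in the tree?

CP

[S [NP [Det the] [N telescope]] [VP [V questioned] [CP [C that] [S [NP [Det that] [N telescope]] [VP [V barked] [CP [C that] [S [NP [Det the] [AP [Adj careful]] [N bridge]] [VP [V questioned]]]]]]]]]
The span 'that telescope barked that the careful bridge questioned' is the S node built by S → NP VP.
Its mother is the CP built by CP → C S.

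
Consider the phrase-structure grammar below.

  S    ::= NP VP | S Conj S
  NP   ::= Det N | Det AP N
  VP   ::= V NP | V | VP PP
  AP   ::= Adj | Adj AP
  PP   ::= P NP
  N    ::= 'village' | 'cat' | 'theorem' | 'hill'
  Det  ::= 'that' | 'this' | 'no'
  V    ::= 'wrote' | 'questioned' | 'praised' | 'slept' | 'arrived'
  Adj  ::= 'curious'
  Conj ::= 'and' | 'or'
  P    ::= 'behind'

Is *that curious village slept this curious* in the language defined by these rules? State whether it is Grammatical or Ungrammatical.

Ungrammatical

For S → NP VP, the only prefix that parses as NP is 'that curious village', but the remainder 'slept this curious' is not a VP under these rules. The alternative S rule S → S Conj S likewise has no satisfying split.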